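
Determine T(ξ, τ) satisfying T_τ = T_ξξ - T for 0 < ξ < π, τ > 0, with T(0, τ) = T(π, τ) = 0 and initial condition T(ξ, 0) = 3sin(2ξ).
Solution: Substitute T = exp(-τ)u, i.e. u = exp(τ)T.
By the product rule, T_τ = exp(-τ)(u_τ - u), T_ξξ = exp(-τ)u_ξξ.
Substituting into the PDE and dividing by exp(-τ): u_τ - u = u_ξξ - u.
The lower-order terms cancel, leaving the standard heat equation u_τ = u_ξξ.
Initial data for u: u(ξ,0) = T(ξ,0) = 3sin(2ξ). The boundary conditions carry over: u(0,τ) = u(π,τ) = 0.
Solve for u:
  Using separation of variables u = X(ξ)G(τ):
  Eigenfunctions: sin(nξ), n = 1, 2, 3, ...
  General solution: u(ξ, τ) = Σ c_n sin(nξ) exp(-n² τ)
  Matching u(ξ,0) = 3sin(2ξ) term by term: c_2=3.
Hence u(ξ,τ) = 3exp(-4τ)sin(2ξ).
Transform back: T(ξ,τ) = exp(-τ)u(ξ,τ).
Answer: T(ξ, τ) = 3exp(-5τ)sin(2ξ)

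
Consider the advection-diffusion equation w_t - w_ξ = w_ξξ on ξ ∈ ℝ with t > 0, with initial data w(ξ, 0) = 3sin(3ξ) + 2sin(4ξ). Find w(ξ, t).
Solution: Moving frame: η = ξ + t, σ = t, w = u(η,σ), so w_t = u_σ + u_η and w_ξξ = u_ηη.
Hence w_t - w_ξ = u_σ and the PDE becomes the heat equation u_σ = u_ηη on η ∈ ℝ.
Initial data: u(η,0) = w(η,0) = 3sin(3η) + 2sin(4η). Each mode sin(nη) decays as exp(-n²σ) on ℝ, so u(η,σ) = Σ c_n exp(-n²σ) sin(nη) with c_3=3, c_4=2: u(η,σ) = 3exp(-9σ)sin(3η) + 2exp(-16σ)sin(4η).
Substituting back: w(ξ,t) = u(ξ + t, t).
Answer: w(ξ, t) = 3exp(-9t)sin(3t + 3ξ) + 2exp(-16t)sin(4t + 4ξ)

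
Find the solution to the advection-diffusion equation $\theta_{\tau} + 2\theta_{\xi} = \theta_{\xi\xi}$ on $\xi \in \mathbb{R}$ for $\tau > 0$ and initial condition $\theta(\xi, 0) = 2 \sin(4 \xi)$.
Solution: Moving frame: $\eta = \xi - 2\tau$, $\sigma = \tau$, $\theta = u(\eta,\sigma)$, so $\theta_{\tau} = u_{\sigma} - 2u_{\eta}$ and $\theta_{\xi\xi} = u_{\eta\eta}$.
Hence $\theta_{\tau} + 2\theta_{\xi} = u_{\sigma}$ and the PDE becomes the heat equation $u_{\sigma} = u_{\eta\eta}$ on $\eta \in \mathbb{R}$.
Initial data: $u(\eta,0) = \theta(\eta,0) = 2 \sin(4 \eta)$. Each mode $\sin(n\eta)$ decays as $e^{-n^2\sigma}$ on $\mathbb{R}$, so $u(\eta,\sigma) = \sum c_n e^{-n^2\sigma} \sin(n\eta)$ with $c_4=2$: $u(\eta,\sigma) = 2 e^{-16 \sigma} \sin(4 \eta)$.
Substituting back: $\theta(\xi,\tau) = u(\xi - 2\tau, \tau)$.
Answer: $\theta(\xi, \tau) = -2 e^{-16 \tau} \sin(8 \tau - 4 \xi)$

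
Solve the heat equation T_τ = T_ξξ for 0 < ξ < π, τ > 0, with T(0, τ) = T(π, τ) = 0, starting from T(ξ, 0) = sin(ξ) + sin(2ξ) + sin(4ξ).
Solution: Separating variables: T = Σ c_n exp(-n²τ) sin(nξ). From T(ξ,0) = sin(ξ) + sin(2ξ) + sin(4ξ): c_1=1, c_2=1, c_4=1.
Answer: T(ξ, τ) = exp(-τ)sin(ξ) + exp(-4τ)sin(2ξ) + exp(-16τ)sin(4ξ)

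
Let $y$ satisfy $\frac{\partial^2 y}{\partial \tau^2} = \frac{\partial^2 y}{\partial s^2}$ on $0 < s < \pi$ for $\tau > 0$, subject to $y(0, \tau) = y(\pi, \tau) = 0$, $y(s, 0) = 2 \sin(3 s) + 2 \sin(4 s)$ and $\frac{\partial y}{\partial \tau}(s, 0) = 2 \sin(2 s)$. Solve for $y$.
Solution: Separating variables: $y = \sum [A_n \cos(\omega_n \tau) + B_n \sin(\omega_n \tau)] \sin(ns)$, $\omega_n = n$. From ICs ($B_n$ = velocity coefficient / $\omega_n$): $A_3=2, A_4=2, B_2=1$.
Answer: $y(s, \tau) = \sin(2 \tau) \sin(2 s) + 2 \sin(3 s) \cos(3 \tau) + 2 \sin(4 s) \cos(4 \tau)$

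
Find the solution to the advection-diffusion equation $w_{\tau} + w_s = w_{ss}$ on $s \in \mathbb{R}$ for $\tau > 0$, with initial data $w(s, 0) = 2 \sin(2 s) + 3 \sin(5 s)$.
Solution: Moving frame: $\eta = s - \tau$, $\sigma = \tau$, $w = u(\eta,\sigma)$, so $w_{\tau} = u_{\sigma} - u_{\eta}$ and $w_{ss} = u_{\eta\eta}$.
Hence $w_{\tau} + w_s = u_{\sigma}$ and the PDE becomes the heat equation $u_{\sigma} = u_{\eta\eta}$ on $\eta \in \mathbb{R}$.
Initial data: $u(\eta,0) = w(\eta,0) = 2 \sin(2 \eta) + 3 \sin(5 \eta)$. Each mode $\sin(n\eta)$ decays as $e^{-n^2\sigma}$ on $\mathbb{R}$, so $u(\eta,\sigma) = \sum c_n e^{-n^2\sigma} \sin(n\eta)$ with $c_2=2, c_5=3$: $u(\eta,\sigma) = 2 e^{-4 \sigma} \sin(2 \eta) + 3 e^{-25 \sigma} \sin(5 \eta)$.
Substituting back: $w(s,\tau) = u(s - \tau, \tau)$.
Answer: $w(s, \tau) = -2 e^{-4 \tau} \sin(2 \tau - 2 s) - 3 e^{-25 \tau} \sin(5 \tau - 5 s)$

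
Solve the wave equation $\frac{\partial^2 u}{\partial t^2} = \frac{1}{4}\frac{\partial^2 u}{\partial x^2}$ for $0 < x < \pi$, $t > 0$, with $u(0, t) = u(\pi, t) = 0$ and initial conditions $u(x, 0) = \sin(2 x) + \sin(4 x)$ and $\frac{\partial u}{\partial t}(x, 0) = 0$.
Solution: Using separation of variables $u = X(x)T(t)$:
Eigenfunctions: $\sin(nx)$, $n = 1, 2, 3, \ldots$
General solution: $u(x, t) = \sum [A_n \cos(n t/2) + B_n \sin(n t/2)] \sin(nx)$
From $u(x,0) = \sin(2 x) + \sin(4 x)$: $A_2=1, A_4=1$. From $u_t(x,0) = 0$: all $B_n = 0$.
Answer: $u(x, t) = \sin(2 x) \cos(t) + \sin(4 x) \cos(2 t)$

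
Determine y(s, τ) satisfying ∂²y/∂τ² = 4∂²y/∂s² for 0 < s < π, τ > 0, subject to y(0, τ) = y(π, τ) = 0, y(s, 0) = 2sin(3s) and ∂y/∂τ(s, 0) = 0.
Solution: Using separation of variables y = X(s)T(τ):
Eigenfunctions: sin(ns), n = 1, 2, 3, ...
General solution: y(s, τ) = Σ [A_n cos(2n τ) + B_n sin(2n τ)] sin(ns)
From y(s,0) = 2sin(3s): A_3=2. From y_τ(s,0) = 0: all B_n = 0.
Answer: y(s, τ) = 2sin(3s)cos(6τ)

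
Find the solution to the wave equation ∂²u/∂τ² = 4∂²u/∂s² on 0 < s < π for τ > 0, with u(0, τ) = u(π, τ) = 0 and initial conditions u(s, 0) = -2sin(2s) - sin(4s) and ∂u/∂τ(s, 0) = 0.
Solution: Using separation of variables u = X(s)T(τ):
Eigenfunctions: sin(ns), n = 1, 2, 3, ...
General solution: u(s, τ) = Σ [A_n cos(2n τ) + B_n sin(2n τ)] sin(ns)
From u(s,0) = -2sin(2s) - sin(4s): A_2=-2, A_4=-1. From u_τ(s,0) = 0: all B_n = 0.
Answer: u(s, τ) = -2sin(2s)cos(4τ) - sin(4s)cos(8τ)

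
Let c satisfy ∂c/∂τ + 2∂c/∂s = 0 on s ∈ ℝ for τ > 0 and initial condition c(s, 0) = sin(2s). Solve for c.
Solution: By characteristics (ds/dτ = 2), c(s,τ) = f(s - 2τ) with f = c(·, 0).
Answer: c(s, τ) = sin(2s - 4τ)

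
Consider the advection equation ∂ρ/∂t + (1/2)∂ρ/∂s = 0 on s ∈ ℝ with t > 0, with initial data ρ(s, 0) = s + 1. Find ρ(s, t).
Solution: By method of characteristics (waves move right with speed 1/2):
Along characteristics s - (1/2)t = const, ρ is constant, so ρ(s,t) = f(s - (1/2)t) with f = ρ(·, 0).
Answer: ρ(s, t) = s - (1/2)t + 1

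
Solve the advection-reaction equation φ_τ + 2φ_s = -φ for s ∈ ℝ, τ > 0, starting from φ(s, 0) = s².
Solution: Substitute φ = exp(-τ)u, i.e. u = exp(τ)φ.
By the product rule, φ_τ = exp(-τ)(u_τ - u), φ_s = exp(-τ)u_s.
Substituting into the PDE and dividing by exp(-τ): u_τ - u + 2u_s = -u.
The lower-order terms cancel, leaving the standard advection equation u_τ + 2u_s = 0.
Initial data for u: u(s,0) = φ(s,0) = s².
Solve for u:
  By method of characteristics (waves move right with speed 2):
  Along characteristics s - 2τ = const, u is constant, so u(s,τ) = f(s - 2τ) with f = u(·, 0).
Hence u(s,τ) = s² - 4sτ + 4τ².
Transform back: φ(s,τ) = exp(-τ)u(s,τ).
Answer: φ(s, τ) = s²exp(-τ) - 4sτexp(-τ) + 4τ²exp(-τ)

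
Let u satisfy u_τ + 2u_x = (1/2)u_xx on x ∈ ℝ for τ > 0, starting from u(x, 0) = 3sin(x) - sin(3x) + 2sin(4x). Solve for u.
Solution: Change to a moving frame: let η = x - 2τ, σ = τ and write u(x,τ) = w(η,σ).
By the chain rule u_τ = w_σ - 2w_η, u_x = w_η, u_xx = w_ηη.
Then u_τ + 2u_x = w_σ: the advection term cancels and the PDE becomes the heat equation w_σ = (1/2)w_ηη on η ∈ ℝ.
Initial data: w(η,0) = u(η,0) = 3sin(η) - sin(3η) + 2sin(4η).
On η ∈ ℝ each mode satisfies (sin(nη))″ = -n² sin(nη), so exp(-n²σ/2) sin(nη) solves the heat equation; by superposition w(η,σ) = Σ c_n exp(-n²σ/2) sin(nη).
Reading off the coefficients: c_1=3, c_3=-1, c_4=2, so w(η,σ) = 2exp(-8σ)sin(4η) + 3exp(-σ/2)sin(η) - exp(-9σ/2)sin(3η).
Substituting back η = x - 2τ, σ = τ: u(x,τ) = w(x - 2τ, τ).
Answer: u(x, τ) = 2exp(-8τ)sin(4x - 8τ) + 3exp(-τ/2)sin(x - 2τ) - exp(-9τ/2)sin(3x - 6τ)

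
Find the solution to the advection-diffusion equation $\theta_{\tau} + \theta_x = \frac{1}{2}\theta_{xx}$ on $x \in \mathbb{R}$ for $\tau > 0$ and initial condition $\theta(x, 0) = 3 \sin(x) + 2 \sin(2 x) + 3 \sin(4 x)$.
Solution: Change to a moving frame: let $\eta = x - \tau$, $\sigma = \tau$ and write $\theta(x,\tau) = u(\eta,\sigma)$.
By the chain rule $\theta_{\tau} = u_{\sigma} - u_{\eta}$, $\theta_x = u_{\eta}$, $\theta_{xx} = u_{\eta\eta}$.
Then $\theta_{\tau} + \theta_x = u_{\sigma}$: the advection term cancels and the PDE becomes the heat equation $u_{\sigma} = \frac{1}{2}u_{\eta\eta}$ on $\eta \in \mathbb{R}$.
Initial data: $u(\eta,0) = \theta(\eta,0) = 3 \sin(\eta) + 2 \sin(2 \eta) + 3 \sin(4 \eta)$.
On $\eta \in \mathbb{R}$ each mode satisfies $(\sin(n\eta))'' = -n^2 \sin(n\eta)$, so $e^{-n^2\sigma/2} \sin(n\eta)$ solves the heat equation; by superposition $u(\eta,\sigma) = \sum c_n e^{-n^2\sigma/2} \sin(n\eta)$.
Reading off the coefficients: $c_1=3, c_2=2, c_4=3$, so $u(\eta,\sigma) = 2 e^{-2 \sigma} \sin(2 \eta) + 3 e^{-8 \sigma} \sin(4 \eta) + 3 e^{-\sigma/2} \sin(\eta)$.
Substituting back $\eta = x - \tau$, $\sigma = \tau$: $\theta(x,\tau) = u(x - \tau, \tau)$.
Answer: $\theta(x, \tau) = -2 e^{-2 \tau} \sin(2 \tau - 2 x) - 3 e^{-8 \tau} \sin(4 \tau - 4 x) - 3 e^{-\tau/2} \sin(\tau - x)$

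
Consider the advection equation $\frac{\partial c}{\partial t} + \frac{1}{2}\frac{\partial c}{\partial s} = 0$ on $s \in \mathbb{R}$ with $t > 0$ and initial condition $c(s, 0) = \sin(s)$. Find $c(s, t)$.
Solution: By method of characteristics (waves move right with speed 1/2):
Along characteristics $s - \frac{1}{2}t =$ const, $c$ is constant, so $c(s,t) = f(s - \frac{1}{2}t)$ with $f = c( \cdot , 0)$.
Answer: $c(s, t) = \sin(s - t/2)$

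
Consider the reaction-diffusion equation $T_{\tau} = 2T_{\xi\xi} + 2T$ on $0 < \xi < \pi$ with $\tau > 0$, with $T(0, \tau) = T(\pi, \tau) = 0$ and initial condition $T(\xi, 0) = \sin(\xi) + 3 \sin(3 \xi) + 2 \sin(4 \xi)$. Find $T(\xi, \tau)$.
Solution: Substitute $T = e^{2\tau}u$, i.e. $u = e^{-2\tau}T$.
By the product rule, $T_{\tau} = e^{2\tau}(u_{\tau} + 2u)$, $T_{\xi\xi} = e^{2\tau}u_{\xi\xi}$.
Substituting into the PDE and dividing by $e^{2\tau}$: $u_{\tau} + 2u = 2u_{\xi\xi} + 2u$.
The lower-order terms cancel, leaving the standard heat equation $u_{\tau} = 2u_{\xi\xi}$.
Initial data for $u$: $u(\xi,0) = T(\xi,0) = \sin(\xi) + 3 \sin(3 \xi) + 2 \sin(4 \xi)$. The boundary conditions carry over: $u(0,\tau) = u(\pi,\tau) = 0$.
Solve for $u$:
  Using separation of variables $u = X(\xi)G(\tau)$:
  Eigenfunctions: $\sin(n\xi)$, $n = 1, 2, 3, \ldots$
  General solution: $u(\xi, \tau) = \sum c_n \sin(n\xi) e^{-2n^2 \tau}$
  Matching $u(\xi,0) = \sin(\xi) + 3 \sin(3 \xi) + 2 \sin(4 \xi)$ term by term: $c_1=1, c_3=3, c_4=2$.
Hence $u(\xi,\tau) = e^{-2 \tau} \sin(\xi) + 3 e^{-18 \tau} \sin(3 \xi) + 2 e^{-32 \tau} \sin(4 \xi)$.
Transform back: $T(\xi,\tau) = e^{2\tau}u(\xi,\tau)$.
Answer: $T(\xi, \tau) = \sin(\xi) + 3 e^{-16 \tau} \sin(3 \xi) + 2 e^{-30 \tau} \sin(4 \xi)$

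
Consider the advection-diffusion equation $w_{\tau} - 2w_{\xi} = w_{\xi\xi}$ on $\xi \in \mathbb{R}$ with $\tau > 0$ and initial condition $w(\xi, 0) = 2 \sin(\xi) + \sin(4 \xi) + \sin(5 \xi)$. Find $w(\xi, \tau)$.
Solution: Moving frame: $\eta = \xi + 2\tau$, $\sigma = \tau$, $w = u(\eta,\sigma)$, so $w_{\tau} = u_{\sigma} + 2u_{\eta}$ and $w_{\xi\xi} = u_{\eta\eta}$.
Hence $w_{\tau} - 2w_{\xi} = u_{\sigma}$ and the PDE becomes the heat equation $u_{\sigma} = u_{\eta\eta}$ on $\eta \in \mathbb{R}$.
Initial data: $u(\eta,0) = w(\eta,0) = 2 \sin(\eta) + \sin(4 \eta) + \sin(5 \eta)$. Each mode $\sin(n\eta)$ decays as $e^{-n^2\sigma}$ on $\mathbb{R}$, so $u(\eta,\sigma) = \sum c_n e^{-n^2\sigma} \sin(n\eta)$ with $c_1=2, c_4=1, c_5=1$: $u(\eta,\sigma) = 2 e^{-\sigma} \sin(\eta) + e^{-16 \sigma} \sin(4 \eta) + e^{-25 \sigma} \sin(5 \eta)$.
Substituting back: $w(\xi,\tau) = u(\xi + 2\tau, \tau)$.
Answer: $w(\xi, \tau) = 2 e^{-\tau} \sin(2 \tau + \xi) + e^{-16 \tau} \sin(8 \tau + 4 \xi) + e^{-25 \tau} \sin(10 \tau + 5 \xi)$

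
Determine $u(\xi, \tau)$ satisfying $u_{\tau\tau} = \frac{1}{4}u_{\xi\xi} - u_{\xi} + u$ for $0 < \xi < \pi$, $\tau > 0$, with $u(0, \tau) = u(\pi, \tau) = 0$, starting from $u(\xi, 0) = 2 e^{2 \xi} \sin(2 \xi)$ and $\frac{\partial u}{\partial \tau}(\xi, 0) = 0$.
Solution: Substitute $u = e^{2\xi}w$, i.e. $w = e^{-2\xi}u$.
By the product rule, $u_{\xi} = e^{2\xi}(w_{\xi} + 2w)$, $u_{\xi\xi} = e^{2\xi}(w_{\xi\xi} + 4w_{\xi} + 4w)$, $u_{\tau\tau} = e^{2\xi}w_{\tau\tau}$.
Substituting into the PDE and dividing by $e^{2\xi}$: $w_{\tau\tau} = \frac{1}{4}(w_{\xi\xi} + 4w_{\xi} + 4w) - (w_{\xi} + 2w) + w$.
The lower-order terms cancel, leaving the standard wave equation $w_{\tau\tau} = \frac{1}{4}w_{\xi\xi}$.
Initial data for $w$: $w(\xi,0) = e^{-2\xi}u(\xi,0) = 2 \sin(2 \xi)$; $w_{\tau}(\xi,0) = e^{-2\xi}u_{\tau}(\xi,0) = 0$. The boundary conditions carry over: $w(0,\tau) = w(\pi,\tau) = 0$.
Solve for $w$:
  Using separation of variables $w = X(\xi)T(\tau)$:
  Eigenfunctions: $\sin(n\xi)$, $n = 1, 2, 3, \ldots$
  General solution: $w(\xi, \tau) = \sum [A_n \cos(n \tau/2) + B_n \sin(n \tau/2)] \sin(n\xi)$
  From $w(\xi,0) = 2 \sin(2 \xi)$: $A_2=2$. From $w_{\tau}(\xi,0) = 0$: all $B_n = 0$.
Hence $w(\xi,\tau) = 2 \sin(2 \xi) \cos(\tau)$.
Transform back: $u(\xi,\tau) = e^{2\xi}w(\xi,\tau)$.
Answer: $u(\xi, \tau) = 2 e^{2 \xi} \sin(2 \xi) \cos(\tau)$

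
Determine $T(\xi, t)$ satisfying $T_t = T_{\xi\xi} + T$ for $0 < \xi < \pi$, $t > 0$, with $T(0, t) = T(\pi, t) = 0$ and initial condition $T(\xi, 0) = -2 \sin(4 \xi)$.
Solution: Substitute $T = e^{t}u$, i.e. $u = e^{-t}T$.
By the product rule, $T_t = e^{t}(u_t + u)$, $T_{\xi\xi} = e^{t}u_{\xi\xi}$.
Substituting into the PDE and dividing by $e^{t}$: $u_t + u = u_{\xi\xi} + u$.
The lower-order terms cancel, leaving the standard heat equation $u_t = u_{\xi\xi}$.
Initial data for $u$: $u(\xi,0) = T(\xi,0) = -2 \sin(4 \xi)$. The boundary conditions carry over: $u(0,t) = u(\pi,t) = 0$.
Solve for $u$:
  Using separation of variables $u = X(\xi)G(t)$:
  Eigenfunctions: $\sin(n\xi)$, $n = 1, 2, 3, \ldots$
  General solution: $u(\xi, t) = \sum c_n \sin(n\xi) e^{-n^2 t}$
  Matching $u(\xi,0) = -2 \sin(4 \xi)$ term by term: $c_4=-2$.
Hence $u(\xi,t) = -2 e^{-16 t} \sin(4 \xi)$.
Transform back: $T(\xi,t) = e^{t}u(\xi,t)$.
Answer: $T(\xi, t) = -2 e^{-15 t} \sin(4 \xi)$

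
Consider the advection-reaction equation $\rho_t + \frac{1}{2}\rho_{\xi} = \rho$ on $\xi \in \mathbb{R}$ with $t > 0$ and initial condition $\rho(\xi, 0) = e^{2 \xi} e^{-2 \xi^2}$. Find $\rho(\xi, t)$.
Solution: Substitute $\rho = e^{2\xi}u$, i.e. $u = e^{-2\xi}\rho$.
By the product rule, $\rho_{\xi} = e^{2\xi}(u_{\xi} + 2u)$, $\rho_t = e^{2\xi}u_t$.
Substituting into the PDE and dividing by $e^{2\xi}$: $u_t + \frac{1}{2}(u_{\xi} + 2u) = u$.
The lower-order terms cancel, leaving the standard advection equation $u_t + \frac{1}{2}u_{\xi} = 0$.
Initial data for $u$: $u(\xi,0) = e^{-2\xi}\rho(\xi,0) = e^{-2 \xi^2}$.
Solve for $u$:
  By method of characteristics (waves move right with speed 1/2):
  Along characteristics $\xi - \frac{1}{2}t =$ const, $u$ is constant, so $u(\xi,t) = f(\xi - \frac{1}{2}t)$ with $f = u( \cdot , 0)$.
Hence $u(\xi,t) = e^{-2 (-t/2 + \xi)^2}$.
Transform back: $\rho(\xi,t) = e^{2\xi}u(\xi,t)$.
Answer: $\rho(\xi, t) = e^{2 \xi} e^{-2 (\xi - t/2)^2}$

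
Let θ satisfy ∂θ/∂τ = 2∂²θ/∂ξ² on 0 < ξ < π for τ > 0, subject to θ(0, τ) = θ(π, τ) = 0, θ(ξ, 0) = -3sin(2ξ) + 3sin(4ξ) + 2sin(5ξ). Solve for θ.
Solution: Separating variables: θ = Σ c_n exp(-2n²τ) sin(nξ). From θ(ξ,0) = -3sin(2ξ) + 3sin(4ξ) + 2sin(5ξ): c_2=-3, c_4=3, c_5=2.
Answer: θ(ξ, τ) = -3exp(-8τ)sin(2ξ) + 3exp(-32τ)sin(4ξ) + 2exp(-50τ)sin(5ξ)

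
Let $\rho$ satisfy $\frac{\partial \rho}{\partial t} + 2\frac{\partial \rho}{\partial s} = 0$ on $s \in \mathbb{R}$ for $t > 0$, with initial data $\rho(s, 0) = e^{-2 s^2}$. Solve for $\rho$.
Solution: By characteristics ($ds/dt = 2$), $\rho(s,t) = f(s - 2t)$ with $f = \rho( \cdot , 0)$.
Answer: $\rho(s, t) = e^{-2 (s - 2 t)^2}$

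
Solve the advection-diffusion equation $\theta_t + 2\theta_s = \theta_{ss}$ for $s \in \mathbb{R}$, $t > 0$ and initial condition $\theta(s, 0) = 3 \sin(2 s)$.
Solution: Moving frame: $\eta = s - 2t$, $\sigma = t$, $\theta = u(\eta,\sigma)$, so $\theta_t = u_{\sigma} - 2u_{\eta}$ and $\theta_{ss} = u_{\eta\eta}$.
Hence $\theta_t + 2\theta_s = u_{\sigma}$ and the PDE becomes the heat equation $u_{\sigma} = u_{\eta\eta}$ on $\eta \in \mathbb{R}$.
Initial data: $u(\eta,0) = \theta(\eta,0) = 3 \sin(2 \eta)$. Each mode $\sin(n\eta)$ decays as $e^{-n^2\sigma}$ on $\mathbb{R}$, so $u(\eta,\sigma) = \sum c_n e^{-n^2\sigma} \sin(n\eta)$ with $c_2=3$: $u(\eta,\sigma) = 3 e^{-4 \sigma} \sin(2 \eta)$.
Substituting back: $\theta(s,t) = u(s - 2t, t)$.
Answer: $\theta(s, t) = 3 e^{-4 t} \sin(2 s - 4 t)$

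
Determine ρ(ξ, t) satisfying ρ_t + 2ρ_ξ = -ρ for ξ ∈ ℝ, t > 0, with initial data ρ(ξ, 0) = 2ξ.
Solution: Substitute ρ = exp(-t)u.
Then ρ_t = exp(-t)(u_t - u), ρ_ξ = exp(-t)u_ξ; substituting and dividing by exp(-t), the lower-order terms cancel: u_t + 2u_ξ = 0 (standard advection equation).
Data for u: u(ξ,0) = ρ(ξ,0) = 2ξ.
By characteristics (dξ/dt = 2), u(ξ,t) = f(ξ - 2t) with f = u(·, 0).
So u(ξ,t) = -4t + 2ξ, and ρ(ξ,t) = exp(-t)u(ξ,t).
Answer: ρ(ξ, t) = -4texp(-t) + 2ξexp(-t)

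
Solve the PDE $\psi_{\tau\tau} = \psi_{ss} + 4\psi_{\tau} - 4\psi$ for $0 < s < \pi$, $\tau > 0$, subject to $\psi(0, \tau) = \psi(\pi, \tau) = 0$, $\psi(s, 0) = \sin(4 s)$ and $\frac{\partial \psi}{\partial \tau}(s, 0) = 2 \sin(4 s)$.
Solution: Substitute $\psi = e^{2\tau}u$.
Then $\psi_{\tau} = e^{2\tau}(u_{\tau} + 2u)$, $\psi_{\tau\tau} = e^{2\tau}(u_{\tau\tau} + 4u_{\tau} + 4u)$, $\psi_{ss} = e^{2\tau}u_{ss}$; substituting and dividing by $e^{2\tau}$, the lower-order terms cancel: $u_{\tau\tau} = u_{ss}$ (standard wave equation).
Data for $u$: $u(s,0) = \psi(s,0) = \sin(4 s)$; $u_{\tau}(s,0) = \psi_{\tau}(s,0) - 2\psi(s,0) = 0$. The boundary conditions carry over: $u(0,\tau) = u(\pi,\tau) = 0$.
Separating variables: $u = \sum [A_n \cos(\omega_n \tau) + B_n \sin(\omega_n \tau)] \sin(ns)$, $\omega_n = n$. From ICs: $A_4=1$.
So $u(s,\tau) = \sin(4 s) \cos(4 \tau)$, and $\psi(s,\tau) = e^{2\tau}u(s,\tau)$.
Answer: $\psi(s, \tau) = e^{2 \tau} \sin(4 s) \cos(4 \tau)$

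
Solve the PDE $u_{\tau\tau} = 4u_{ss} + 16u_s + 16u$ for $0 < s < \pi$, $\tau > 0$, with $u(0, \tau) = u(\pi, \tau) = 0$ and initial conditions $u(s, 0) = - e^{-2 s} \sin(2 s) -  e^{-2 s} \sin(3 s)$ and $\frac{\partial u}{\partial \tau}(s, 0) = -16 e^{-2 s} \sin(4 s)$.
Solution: Substitute $u = e^{-2s}w$, i.e. $w = e^{2s}u$.
By the product rule, $u_s = e^{-2s}(w_s - 2w)$, $u_{ss} = e^{-2s}(w_{ss} - 4w_s + 4w)$, $u_{\tau\tau} = e^{-2s}w_{\tau\tau}$.
Substituting into the PDE and dividing by $e^{-2s}$: $w_{\tau\tau} = 4(w_{ss} - 4w_s + 4w) + 16(w_s - 2w) + 16w$.
The lower-order terms cancel, leaving the standard wave equation $w_{\tau\tau} = 4w_{ss}$.
Initial data for $w$: $w(s,0) = e^{2s}u(s,0) = - \sin(2 s) - \sin(3 s)$; $w_{\tau}(s,0) = e^{2s}u_{\tau}(s,0) = -16 \sin(4 s)$. The boundary conditions carry over: $w(0,\tau) = w(\pi,\tau) = 0$.
Solve for $w$:
  Using separation of variables $w = X(s)T(\tau)$:
  Eigenfunctions: $\sin(ns)$, $n = 1, 2, 3, \ldots$
  General solution: $w(s, \tau) = \sum [A_n \cos(2n \tau) + B_n \sin(2n \tau)] \sin(ns)$
  From $w(s,0) = - \sin(2 s) - \sin(3 s)$: $A_2=-1, A_3=-1$. From $w_{\tau}(s,0) = -16 \sin(4 s)$, using $w_{\tau}(s,0) = \sum \omega_n B_n \sin(ns)$ with $\omega_n = 2n$: $B_4 = (-16)/8 = -2$.
Hence $w(s,\tau) = - \sin(2 s) \cos(4 \tau) - \sin(3 s) \cos(6 \tau) - 2 \sin(4 s) \sin(8 \tau)$.
Transform back: $u(s,\tau) = e^{-2s}w(s,\tau)$.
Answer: $u(s, \tau) = -2 e^{-2 s} \sin(8 \tau) \sin(4 s) -  e^{-2 s} \sin(2 s) \cos(4 \tau) -  e^{-2 s} \sin(3 s) \cos(6 \tau)$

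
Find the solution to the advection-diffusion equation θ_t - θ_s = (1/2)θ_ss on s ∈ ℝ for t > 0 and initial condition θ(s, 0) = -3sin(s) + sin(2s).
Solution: Change to a moving frame: let η = s + t, σ = t and write θ(s,t) = u(η,σ).
By the chain rule θ_t = u_σ + u_η, θ_s = u_η, θ_ss = u_ηη.
Then θ_t - θ_s = u_σ: the advection term cancels and the PDE becomes the heat equation u_σ = (1/2)u_ηη on η ∈ ℝ.
Initial data: u(η,0) = θ(η,0) = -3sin(η) + sin(2η).
On η ∈ ℝ each mode satisfies (sin(nη))″ = -n² sin(nη), so exp(-n²σ/2) sin(nη) solves the heat equation; by superposition u(η,σ) = Σ c_n exp(-n²σ/2) sin(nη).
Reading off the coefficients: c_1=-3, c_2=1, so u(η,σ) = exp(-2σ)sin(2η) - 3exp(-σ/2)sin(η).
Substituting back η = s + t, σ = t: θ(s,t) = u(s + t, t).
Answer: θ(s, t) = exp(-2t)sin(2s + 2t) - 3exp(-t/2)sin(s + t)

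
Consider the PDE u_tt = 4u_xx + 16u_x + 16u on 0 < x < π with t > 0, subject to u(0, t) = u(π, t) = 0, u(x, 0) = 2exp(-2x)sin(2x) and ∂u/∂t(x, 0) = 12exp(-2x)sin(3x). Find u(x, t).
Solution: Substitute u = exp(-2x)w.
Then u_x = exp(-2x)(w_x - 2w), u_xx = exp(-2x)(w_xx - 4w_x + 4w), u_tt = exp(-2x)w_tt; substituting and dividing by exp(-2x), the lower-order terms cancel: w_tt = 4w_xx (standard wave equation).
Data for w: w(x,0) = exp(2x)u(x,0) = 2sin(2x); w_t(x,0) = exp(2x)u_t(x,0) = 12sin(3x). The boundary conditions carry over: w(0,t) = w(π,t) = 0.
Separating variables: w = Σ [A_n cos(ω_n t) + B_n sin(ω_n t)] sin(nx), ω_n = 2n. From ICs (B_n = velocity coefficient / ω_n): A_2=2, B_3=2.
So w(x,t) = 2sin(6t)sin(3x) + 2sin(2x)cos(4t), and u(x,t) = exp(-2x)w(x,t).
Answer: u(x, t) = 2exp(-2x)sin(6t)sin(3x) + 2exp(-2x)sin(2x)cos(4t)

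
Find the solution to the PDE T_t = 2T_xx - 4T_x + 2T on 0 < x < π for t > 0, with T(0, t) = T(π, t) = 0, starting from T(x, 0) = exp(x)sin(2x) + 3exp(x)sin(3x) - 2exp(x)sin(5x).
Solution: Substitute T = exp(x)u.
Then T_x = exp(x)(u_x + u), T_xx = exp(x)(u_xx + 2u_x + u), T_t = exp(x)u_t; substituting and dividing by exp(x), the lower-order terms cancel: u_t = 2u_xx (standard heat equation).
Data for u: u(x,0) = exp(-x)T(x,0) = sin(2x) + 3sin(3x) - 2sin(5x). The boundary conditions carry over: u(0,t) = u(π,t) = 0.
Separating variables: u = Σ c_n exp(-2n²t) sin(nx). From u(x,0) = sin(2x) + 3sin(3x) - 2sin(5x): c_2=1, c_3=3, c_5=-2.
So u(x,t) = exp(-8t)sin(2x) + 3exp(-18t)sin(3x) - 2exp(-50t)sin(5x), and T(x,t) = exp(x)u(x,t).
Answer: T(x, t) = exp(-8t)exp(x)sin(2x) + 3exp(-18t)exp(x)sin(3x) - 2exp(-50t)exp(x)sin(5x)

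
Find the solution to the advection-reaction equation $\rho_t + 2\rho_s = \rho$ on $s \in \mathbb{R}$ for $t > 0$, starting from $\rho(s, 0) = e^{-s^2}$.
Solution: Substitute $\rho = e^{t}u$, i.e. $u = e^{-t}\rho$.
By the product rule, $\rho_t = e^{t}(u_t + u)$, $\rho_s = e^{t}u_s$.
Substituting into the PDE and dividing by $e^{t}$: $u_t + u + 2u_s = u$.
The lower-order terms cancel, leaving the standard advection equation $u_t + 2u_s = 0$.
Initial data for $u$: $u(s,0) = \rho(s,0) = e^{-s^2}$.
Solve for $u$:
  By method of characteristics (waves move right with speed 2):
  Along characteristics $s - 2t =$ const, $u$ is constant, so $u(s,t) = f(s - 2t)$ with $f = u( \cdot , 0)$.
Hence $u(s,t) = e^{-(s - 2 t)^2}$.
Transform back: $\rho(s,t) = e^{t}u(s,t)$.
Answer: $\rho(s, t) = e^{t} e^{-(s - 2 t)^2}$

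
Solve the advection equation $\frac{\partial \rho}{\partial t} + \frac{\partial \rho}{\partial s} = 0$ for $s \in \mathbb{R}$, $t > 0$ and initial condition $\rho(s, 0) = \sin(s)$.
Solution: By characteristics ($ds/dt = 1$), $\rho(s,t) = f(s - t)$ with $f = \rho( \cdot , 0)$.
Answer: $\rho(s, t) = \sin(s - t)$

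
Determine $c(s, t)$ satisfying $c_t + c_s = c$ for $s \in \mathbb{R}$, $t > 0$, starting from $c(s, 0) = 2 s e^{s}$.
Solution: Substitute $c = e^{s}u$.
Then $c_s = e^{s}(u_s + u)$, $c_t = e^{s}u_t$; substituting and dividing by $e^{s}$, the lower-order terms cancel: $u_t + u_s = 0$ (standard advection equation).
Data for $u$: $u(s,0) = e^{-s}c(s,0) = 2 s$.
By characteristics ($ds/dt = 1$), $u(s,t) = f(s - t)$ with $f = u( \cdot , 0)$.
So $u(s,t) = 2 s - 2 t$, and $c(s,t) = e^{s}u(s,t)$.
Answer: $c(s, t) = 2 s e^{s} - 2 t e^{s}$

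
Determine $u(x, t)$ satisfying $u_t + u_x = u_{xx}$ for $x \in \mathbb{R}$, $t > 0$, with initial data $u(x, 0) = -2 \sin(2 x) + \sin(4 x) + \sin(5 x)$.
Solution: Change to a moving frame: let $\eta = x - t$, $\sigma = t$ and write $u(x,t) = w(\eta,\sigma)$.
By the chain rule $u_t = w_{\sigma} - w_{\eta}$, $u_x = w_{\eta}$, $u_{xx} = w_{\eta\eta}$.
Then $u_t + u_x = w_{\sigma}$: the advection term cancels and the PDE becomes the heat equation $w_{\sigma} = w_{\eta\eta}$ on $\eta \in \mathbb{R}$.
Initial data: $w(\eta,0) = u(\eta,0) = -2 \sin(2 \eta) + \sin(4 \eta) + \sin(5 \eta)$.
On $\eta \in \mathbb{R}$ each mode satisfies $(\sin(n\eta))'' = -n^2 \sin(n\eta)$, so $e^{-n^2\sigma} \sin(n\eta)$ solves the heat equation; by superposition $w(\eta,\sigma) = \sum c_n e^{-n^2\sigma} \sin(n\eta)$.
Reading off the coefficients: $c_2=-2, c_4=1, c_5=1$, so $w(\eta,\sigma) = -2 e^{-4 \sigma} \sin(2 \eta) + e^{-16 \sigma} \sin(4 \eta) + e^{-25 \sigma} \sin(5 \eta)$.
Substituting back $\eta = x - t$, $\sigma = t$: $u(x,t) = w(x - t, t)$.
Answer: $u(x, t) = 2 e^{-4 t} \sin(2 t - 2 x) -  e^{-16 t} \sin(4 t - 4 x) -  e^{-25 t} \sin(5 t - 5 x)$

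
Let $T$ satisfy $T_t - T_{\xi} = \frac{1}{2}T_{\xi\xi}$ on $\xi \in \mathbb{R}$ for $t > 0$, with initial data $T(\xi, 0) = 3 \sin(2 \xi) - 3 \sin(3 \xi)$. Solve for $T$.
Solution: Moving frame: $\eta = \xi + t$, $\sigma = t$, $T = u(\eta,\sigma)$, so $T_t = u_{\sigma} + u_{\eta}$ and $T_{\xi\xi} = u_{\eta\eta}$.
Hence $T_t - T_{\xi} = u_{\sigma}$ and the PDE becomes the heat equation $u_{\sigma} = \frac{1}{2}u_{\eta\eta}$ on $\eta \in \mathbb{R}$.
Initial data: $u(\eta,0) = T(\eta,0) = 3 \sin(2 \eta) - 3 \sin(3 \eta)$. Each mode $\sin(n\eta)$ decays as $e^{-n^2\sigma/2}$ on $\mathbb{R}$, so $u(\eta,\sigma) = \sum c_n e^{-n^2\sigma/2} \sin(n\eta)$ with $c_2=3, c_3=-3$: $u(\eta,\sigma) = 3 e^{-2 \sigma} \sin(2 \eta) - 3 e^{-9 \sigma/2} \sin(3 \eta)$.
Substituting back: $T(\xi,t) = u(\xi + t, t)$.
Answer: $T(\xi, t) = 3 e^{-2 t} \sin(2 \xi + 2 t) - 3 e^{-9 t/2} \sin(3 \xi + 3 t)$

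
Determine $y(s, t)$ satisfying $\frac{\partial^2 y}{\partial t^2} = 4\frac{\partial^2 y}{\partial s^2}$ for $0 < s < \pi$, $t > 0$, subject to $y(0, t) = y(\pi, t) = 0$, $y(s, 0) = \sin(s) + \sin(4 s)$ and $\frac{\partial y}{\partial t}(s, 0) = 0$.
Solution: Using separation of variables $y = X(s)T(t)$:
Eigenfunctions: $\sin(ns)$, $n = 1, 2, 3, \ldots$
General solution: $y(s, t) = \sum [A_n \cos(2n t) + B_n \sin(2n t)] \sin(ns)$
From $y(s,0) = \sin(s) + \sin(4 s)$: $A_1=1, A_4=1$. From $y_t(s,0) = 0$: all $B_n = 0$.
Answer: $y(s, t) = \sin(s) \cos(2 t) + \sin(4 s) \cos(8 t)$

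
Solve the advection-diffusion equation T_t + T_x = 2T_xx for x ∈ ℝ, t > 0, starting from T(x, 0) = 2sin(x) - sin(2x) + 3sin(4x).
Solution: Change to a moving frame: let η = x - t, σ = t and write T(x,t) = u(η,σ).
By the chain rule T_t = u_σ - u_η, T_x = u_η, T_xx = u_ηη.
Then T_t + T_x = u_σ: the advection term cancels and the PDE becomes the heat equation u_σ = 2u_ηη on η ∈ ℝ.
Initial data: u(η,0) = T(η,0) = 2sin(η) - sin(2η) + 3sin(4η).
On η ∈ ℝ each mode satisfies (sin(nη))″ = -n² sin(nη), so exp(-2n²σ) sin(nη) solves the heat equation; by superposition u(η,σ) = Σ c_n exp(-2n²σ) sin(nη).
Reading off the coefficients: c_1=2, c_2=-1, c_4=3, so u(η,σ) = 2exp(-2σ)sin(η) - exp(-8σ)sin(2η) + 3exp(-32σ)sin(4η).
Substituting back η = x - t, σ = t: T(x,t) = u(x - t, t).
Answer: T(x, t) = -2exp(-2t)sin(t - x) + exp(-8t)sin(2t - 2x) - 3exp(-32t)sin(4t - 4x)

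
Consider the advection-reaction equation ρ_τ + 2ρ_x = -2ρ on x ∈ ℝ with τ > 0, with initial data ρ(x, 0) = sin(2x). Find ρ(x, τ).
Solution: Substitute ρ = exp(-2τ)u.
Then ρ_τ = exp(-2τ)(u_τ - 2u), ρ_x = exp(-2τ)u_x; substituting and dividing by exp(-2τ), the lower-order terms cancel: u_τ + 2u_x = 0 (standard advection equation).
Data for u: u(x,0) = ρ(x,0) = sin(2x).
By characteristics (dx/dτ = 2), u(x,τ) = f(x - 2τ) with f = u(·, 0).
So u(x,τ) = sin(2x - 4τ), and ρ(x,τ) = exp(-2τ)u(x,τ).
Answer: ρ(x, τ) = exp(-2τ)sin(2x - 4τ)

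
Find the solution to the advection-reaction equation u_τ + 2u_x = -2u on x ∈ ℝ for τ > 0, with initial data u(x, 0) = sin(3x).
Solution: Substitute u = exp(-2τ)w.
Then u_τ = exp(-2τ)(w_τ - 2w), u_x = exp(-2τ)w_x; substituting and dividing by exp(-2τ), the lower-order terms cancel: w_τ + 2w_x = 0 (standard advection equation).
Data for w: w(x,0) = u(x,0) = sin(3x).
By characteristics (dx/dτ = 2), w(x,τ) = f(x - 2τ) with f = w(·, 0).
So w(x,τ) = sin(3x - 6τ), and u(x,τ) = exp(-2τ)w(x,τ).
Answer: u(x, τ) = exp(-2τ)sin(3x - 6τ)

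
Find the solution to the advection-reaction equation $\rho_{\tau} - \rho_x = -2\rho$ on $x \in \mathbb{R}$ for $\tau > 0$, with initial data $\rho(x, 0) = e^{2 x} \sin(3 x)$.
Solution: Substitute $\rho = e^{2x}u$, i.e. $u = e^{-2x}\rho$.
By the product rule, $\rho_x = e^{2x}(u_x + 2u)$, $\rho_{\tau} = e^{2x}u_{\tau}$.
Substituting into the PDE and dividing by $e^{2x}$: $u_{\tau} - (u_x + 2u) = -2u$.
The lower-order terms cancel, leaving the standard advection equation $u_{\tau} - u_x = 0$.
Initial data for $u$: $u(x,0) = e^{-2x}\rho(x,0) = \sin(3 x)$.
Solve for $u$:
  By method of characteristics (waves move left with speed 1):
  Along characteristics $x + \tau =$ const, $u$ is constant, so $u(x,\tau) = f(x + \tau)$ with $f = u( \cdot , 0)$.
Hence $u(x,\tau) = \sin(3 x + 3 \tau)$.
Transform back: $\rho(x,\tau) = e^{2x}u(x,\tau)$.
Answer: $\rho(x, \tau) = e^{2 x} \sin(3 \tau + 3 x)$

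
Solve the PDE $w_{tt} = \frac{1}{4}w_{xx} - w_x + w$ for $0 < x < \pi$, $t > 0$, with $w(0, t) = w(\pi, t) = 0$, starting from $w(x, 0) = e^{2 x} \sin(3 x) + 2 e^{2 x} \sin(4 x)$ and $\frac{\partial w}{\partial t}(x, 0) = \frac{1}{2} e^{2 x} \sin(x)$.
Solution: Substitute $w = e^{2x}u$.
Then $w_x = e^{2x}(u_x + 2u)$, $w_{xx} = e^{2x}(u_{xx} + 4u_x + 4u)$, $w_{tt} = e^{2x}u_{tt}$; substituting and dividing by $e^{2x}$, the lower-order terms cancel: $u_{tt} = \frac{1}{4}u_{xx}$ (standard wave equation).
Data for $u$: $u(x,0) = e^{-2x}w(x,0) = \sin(3 x) + 2 \sin(4 x)$; $u_t(x,0) = e^{-2x}w_t(x,0) = \frac{1}{2} \sin(x)$. The boundary conditions carry over: $u(0,t) = u(\pi,t) = 0$.
Separating variables: $u = \sum [A_n \cos(\omega_n t) + B_n \sin(\omega_n t)] \sin(nx)$, $\omega_n = n/2$. From ICs ($B_n$ = velocity coefficient / $\omega_n$): $A_3=1, A_4=2, B_1=1$.
So $u(x,t) = \sin(t/2) \sin(x) + \sin(3 x) \cos(3 t/2) + 2 \sin(4 x) \cos(2 t)$, and $w(x,t) = e^{2x}u(x,t)$.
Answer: $w(x, t) = e^{2 x} \sin(t/2) \sin(x) + e^{2 x} \sin(3 x) \cos(3 t/2) + 2 e^{2 x} \sin(4 x) \cos(2 t)$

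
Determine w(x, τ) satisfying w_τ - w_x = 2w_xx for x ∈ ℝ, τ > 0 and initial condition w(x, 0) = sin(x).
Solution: Change to a moving frame: let η = x + τ, σ = τ and write w(x,τ) = u(η,σ).
By the chain rule w_τ = u_σ + u_η, w_x = u_η, w_xx = u_ηη.
Then w_τ - w_x = u_σ: the advection term cancels and the PDE becomes the heat equation u_σ = 2u_ηη on η ∈ ℝ.
Initial data: u(η,0) = w(η,0) = sin(η).
On η ∈ ℝ each mode satisfies (sin(nη))″ = -n² sin(nη), so exp(-2n²σ) sin(nη) solves the heat equation; by superposition u(η,σ) = Σ c_n exp(-2n²σ) sin(nη).
Reading off the coefficients: c_1=1, so u(η,σ) = exp(-2σ)sin(η).
Substituting back η = x + τ, σ = τ: w(x,τ) = u(x + τ, τ).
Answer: w(x, τ) = exp(-2τ)sin(x + τ)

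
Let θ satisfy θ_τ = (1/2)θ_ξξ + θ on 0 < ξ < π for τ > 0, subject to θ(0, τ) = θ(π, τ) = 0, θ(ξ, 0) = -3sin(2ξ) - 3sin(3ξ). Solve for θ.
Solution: Substitute θ = exp(τ)u, i.e. u = exp(-τ)θ.
By the product rule, θ_τ = exp(τ)(u_τ + u), θ_ξξ = exp(τ)u_ξξ.
Substituting into the PDE and dividing by exp(τ): u_τ + u = (1/2)u_ξξ + u.
The lower-order terms cancel, leaving the standard heat equation u_τ = (1/2)u_ξξ.
Initial data for u: u(ξ,0) = θ(ξ,0) = -3sin(2ξ) - 3sin(3ξ). The boundary conditions carry over: u(0,τ) = u(π,τ) = 0.
Solve for u:
  Using separation of variables u = X(ξ)G(τ):
  Eigenfunctions: sin(nξ), n = 1, 2, 3, ...
  General solution: u(ξ, τ) = Σ c_n sin(nξ) exp(-n² τ/2)
  Matching u(ξ,0) = -3sin(2ξ) - 3sin(3ξ) term by term: c_2=-3, c_3=-3.
Hence u(ξ,τ) = -3exp(-2τ)sin(2ξ) - 3exp(-9τ/2)sin(3ξ).
Transform back: θ(ξ,τ) = exp(τ)u(ξ,τ).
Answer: θ(ξ, τ) = -3exp(-τ)sin(2ξ) - 3exp(-7τ/2)sin(3ξ)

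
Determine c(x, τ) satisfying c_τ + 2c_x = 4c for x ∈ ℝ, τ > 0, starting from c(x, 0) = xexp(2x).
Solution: Substitute c = exp(2x)u.
Then c_x = exp(2x)(u_x + 2u), c_τ = exp(2x)u_τ; substituting and dividing by exp(2x), the lower-order terms cancel: u_τ + 2u_x = 0 (standard advection equation).
Data for u: u(x,0) = exp(-2x)c(x,0) = x.
By characteristics (dx/dτ = 2), u(x,τ) = f(x - 2τ) with f = u(·, 0).
So u(x,τ) = x - 2τ, and c(x,τ) = exp(2x)u(x,τ).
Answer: c(x, τ) = xexp(2x) - 2τexp(2x)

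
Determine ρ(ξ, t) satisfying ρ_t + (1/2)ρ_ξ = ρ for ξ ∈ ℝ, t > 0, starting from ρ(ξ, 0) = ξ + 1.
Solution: Substitute ρ = exp(t)u.
Then ρ_t = exp(t)(u_t + u), ρ_ξ = exp(t)u_ξ; substituting and dividing by exp(t), the lower-order terms cancel: u_t + (1/2)u_ξ = 0 (standard advection equation).
Data for u: u(ξ,0) = ρ(ξ,0) = ξ + 1.
By characteristics (dξ/dt = 1/2), u(ξ,t) = f(ξ - (1/2)t) with f = u(·, 0).
So u(ξ,t) = -(1/2)t + ξ + 1, and ρ(ξ,t) = exp(t)u(ξ,t).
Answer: ρ(ξ, t) = -(1/2)texp(t) + ξexp(t) + exp(t)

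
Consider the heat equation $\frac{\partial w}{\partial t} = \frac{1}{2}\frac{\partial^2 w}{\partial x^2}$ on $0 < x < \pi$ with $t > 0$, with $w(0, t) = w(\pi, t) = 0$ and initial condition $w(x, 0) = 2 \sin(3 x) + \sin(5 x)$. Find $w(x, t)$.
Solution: Using separation of variables $w = X(x)T(t)$:
Eigenfunctions: $\sin(nx)$, $n = 1, 2, 3, \ldots$
General solution: $w(x, t) = \sum c_n \sin(nx) e^{-n^2 t/2}$
Matching $w(x,0) = 2 \sin(3 x) + \sin(5 x)$ term by term: $c_3=2, c_5=1$.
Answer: $w(x, t) = 2 e^{-9 t/2} \sin(3 x) + e^{-25 t/2} \sin(5 x)$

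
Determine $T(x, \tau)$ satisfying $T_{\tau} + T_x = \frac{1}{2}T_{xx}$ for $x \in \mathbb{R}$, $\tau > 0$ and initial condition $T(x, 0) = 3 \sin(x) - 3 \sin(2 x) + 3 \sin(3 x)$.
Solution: Change to a moving frame: let $\eta = x - \tau$, $\sigma = \tau$ and write $T(x,\tau) = u(\eta,\sigma)$.
By the chain rule $T_{\tau} = u_{\sigma} - u_{\eta}$, $T_x = u_{\eta}$, $T_{xx} = u_{\eta\eta}$.
Then $T_{\tau} + T_x = u_{\sigma}$: the advection term cancels and the PDE becomes the heat equation $u_{\sigma} = \frac{1}{2}u_{\eta\eta}$ on $\eta \in \mathbb{R}$.
Initial data: $u(\eta,0) = T(\eta,0) = 3 \sin(\eta) - 3 \sin(2 \eta) + 3 \sin(3 \eta)$.
On $\eta \in \mathbb{R}$ each mode satisfies $(\sin(n\eta))'' = -n^2 \sin(n\eta)$, so $e^{-n^2\sigma/2} \sin(n\eta)$ solves the heat equation; by superposition $u(\eta,\sigma) = \sum c_n e^{-n^2\sigma/2} \sin(n\eta)$.
Reading off the coefficients: $c_1=3, c_2=-3, c_3=3$, so $u(\eta,\sigma) = -3 e^{-2 \sigma} \sin(2 \eta) + 3 e^{-\sigma/2} \sin(\eta) + 3 e^{-9 \sigma/2} \sin(3 \eta)$.
Substituting back $\eta = x - \tau$, $\sigma = \tau$: $T(x,\tau) = u(x - \tau, \tau)$.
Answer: $T(x, \tau) = 3 e^{-2 \tau} \sin(2 \tau - 2 x) - 3 e^{-\tau/2} \sin(\tau - x) - 3 e^{-9 \tau/2} \sin(3 \tau - 3 x)$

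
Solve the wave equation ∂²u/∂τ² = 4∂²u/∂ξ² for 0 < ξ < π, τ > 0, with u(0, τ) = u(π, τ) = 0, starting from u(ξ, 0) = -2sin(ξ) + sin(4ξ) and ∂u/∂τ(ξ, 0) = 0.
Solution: Separating variables: u = Σ [A_n cos(ω_n τ) + B_n sin(ω_n τ)] sin(nξ), ω_n = 2n. From ICs: A_1=-2, A_4=1.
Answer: u(ξ, τ) = -2sin(ξ)cos(2τ) + sin(4ξ)cos(8τ)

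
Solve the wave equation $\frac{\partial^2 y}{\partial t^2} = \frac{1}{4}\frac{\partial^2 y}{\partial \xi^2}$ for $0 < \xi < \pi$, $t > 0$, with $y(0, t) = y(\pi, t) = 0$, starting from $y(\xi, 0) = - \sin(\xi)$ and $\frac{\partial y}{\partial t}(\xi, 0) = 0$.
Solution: Using separation of variables $y = X(\xi)T(t)$:
Eigenfunctions: $\sin(n\xi)$, $n = 1, 2, 3, \ldots$
General solution: $y(\xi, t) = \sum [A_n \cos(n t/2) + B_n \sin(n t/2)] \sin(n\xi)$
From $y(\xi,0) = - \sin(\xi)$: $A_1=-1$. From $y_t(\xi,0) = 0$: all $B_n = 0$.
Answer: $y(\xi, t) = - \sin(\xi) \cos(t/2)$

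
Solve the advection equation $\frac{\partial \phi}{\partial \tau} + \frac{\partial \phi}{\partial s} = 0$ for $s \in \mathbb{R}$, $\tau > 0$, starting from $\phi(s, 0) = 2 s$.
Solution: By characteristics ($ds/d\tau = 1$), $\phi(s,\tau) = f(s - \tau)$ with $f = \phi( \cdot , 0)$.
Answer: $\phi(s, \tau) = -2 \tau + 2 s$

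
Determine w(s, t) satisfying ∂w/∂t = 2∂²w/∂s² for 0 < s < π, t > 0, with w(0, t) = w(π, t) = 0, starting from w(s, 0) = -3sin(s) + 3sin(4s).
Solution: Using separation of variables w = X(s)T(t):
Eigenfunctions: sin(ns), n = 1, 2, 3, ...
General solution: w(s, t) = Σ c_n sin(ns) exp(-2n² t)
Matching w(s,0) = -3sin(s) + 3sin(4s) term by term: c_1=-3, c_4=3.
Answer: w(s, t) = -3exp(-2t)sin(s) + 3exp(-32t)sin(4s)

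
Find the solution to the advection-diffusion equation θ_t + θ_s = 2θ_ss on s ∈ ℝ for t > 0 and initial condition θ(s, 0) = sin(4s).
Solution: Change to a moving frame: let η = s - t, σ = t and write θ(s,t) = u(η,σ).
By the chain rule θ_t = u_σ - u_η, θ_s = u_η, θ_ss = u_ηη.
Then θ_t + θ_s = u_σ: the advection term cancels and the PDE becomes the heat equation u_σ = 2u_ηη on η ∈ ℝ.
Initial data: u(η,0) = θ(η,0) = sin(4η).
On η ∈ ℝ each mode satisfies (sin(nη))″ = -n² sin(nη), so exp(-2n²σ) sin(nη) solves the heat equation; by superposition u(η,σ) = Σ c_n exp(-2n²σ) sin(nη).
Reading off the coefficients: c_4=1, so u(η,σ) = exp(-32σ)sin(4η).
Substituting back η = s - t, σ = t: θ(s,t) = u(s - t, t).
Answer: θ(s, t) = exp(-32t)sin(4s - 4t)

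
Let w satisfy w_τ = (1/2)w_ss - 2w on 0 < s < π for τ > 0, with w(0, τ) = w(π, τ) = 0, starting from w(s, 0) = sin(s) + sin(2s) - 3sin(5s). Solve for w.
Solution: Substitute w = exp(-2τ)u, i.e. u = exp(2τ)w.
By the product rule, w_τ = exp(-2τ)(u_τ - 2u), w_ss = exp(-2τ)u_ss.
Substituting into the PDE and dividing by exp(-2τ): u_τ - 2u = (1/2)u_ss - 2u.
The lower-order terms cancel, leaving the standard heat equation u_τ = (1/2)u_ss.
Initial data for u: u(s,0) = w(s,0) = sin(s) + sin(2s) - 3sin(5s). The boundary conditions carry over: u(0,τ) = u(π,τ) = 0.
Solve for u:
  Using separation of variables u = X(s)T(τ):
  Eigenfunctions: sin(ns), n = 1, 2, 3, ...
  General solution: u(s, τ) = Σ c_n sin(ns) exp(-n² τ/2)
  Matching u(s,0) = sin(s) + sin(2s) - 3sin(5s) term by term: c_1=1, c_2=1, c_5=-3.
Hence u(s,τ) = exp(-2τ)sin(2s) + exp(-τ/2)sin(s) - 3exp(-25τ/2)sin(5s).
Transform back: w(s,τ) = exp(-2τ)u(s,τ).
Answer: w(s, τ) = exp(-4τ)sin(2s) + exp(-5τ/2)sin(s) - 3exp(-29τ/2)sin(5s)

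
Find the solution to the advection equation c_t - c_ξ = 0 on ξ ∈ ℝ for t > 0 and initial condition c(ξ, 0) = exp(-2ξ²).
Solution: By characteristics (dξ/dt = -1), c(ξ,t) = f(ξ + t) with f = c(·, 0).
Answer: c(ξ, t) = exp(-2(t + ξ)²)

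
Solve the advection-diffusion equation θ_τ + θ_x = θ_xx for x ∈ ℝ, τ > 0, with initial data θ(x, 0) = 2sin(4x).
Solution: Change to a moving frame: let η = x - τ, σ = τ and write θ(x,τ) = u(η,σ).
By the chain rule θ_τ = u_σ - u_η, θ_x = u_η, θ_xx = u_ηη.
Then θ_τ + θ_x = u_σ: the advection term cancels and the PDE becomes the heat equation u_σ = u_ηη on η ∈ ℝ.
Initial data: u(η,0) = θ(η,0) = 2sin(4η).
On η ∈ ℝ each mode satisfies (sin(nη))″ = -n² sin(nη), so exp(-n²σ) sin(nη) solves the heat equation; by superposition u(η,σ) = Σ c_n exp(-n²σ) sin(nη).
Reading off the coefficients: c_4=2, so u(η,σ) = 2exp(-16σ)sin(4η).
Substituting back η = x - τ, σ = τ: θ(x,τ) = u(x - τ, τ).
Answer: θ(x, τ) = 2exp(-16τ)sin(4x - 4τ)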